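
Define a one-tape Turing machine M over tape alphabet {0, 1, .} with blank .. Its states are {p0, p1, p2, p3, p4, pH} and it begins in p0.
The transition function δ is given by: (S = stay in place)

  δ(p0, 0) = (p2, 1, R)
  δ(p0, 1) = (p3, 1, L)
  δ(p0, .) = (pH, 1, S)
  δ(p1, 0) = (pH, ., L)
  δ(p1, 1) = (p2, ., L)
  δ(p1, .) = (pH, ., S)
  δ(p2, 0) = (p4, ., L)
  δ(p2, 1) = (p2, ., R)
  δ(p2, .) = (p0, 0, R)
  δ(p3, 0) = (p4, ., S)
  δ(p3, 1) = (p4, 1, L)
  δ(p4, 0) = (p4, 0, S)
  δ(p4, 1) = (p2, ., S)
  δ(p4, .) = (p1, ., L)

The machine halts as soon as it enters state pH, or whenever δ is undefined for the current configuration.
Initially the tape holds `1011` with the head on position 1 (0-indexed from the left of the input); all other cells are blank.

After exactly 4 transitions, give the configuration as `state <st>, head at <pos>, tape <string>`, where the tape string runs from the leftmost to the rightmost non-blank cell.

state=p0 head=1 tape=1[0]11..   (p0,0)→(p2,1,R)
state=p2 head=2 tape=11[1]1..   (p2,1)→(p2,.,R)
state=p2 head=3 tape=11.[1]..   (p2,1)→(p2,.,R)
state=p2 head=4 tape=11..[.].   (p2,.)→(p0,0,R)
state=p0 head=5 tape=11..0[.]
After 4 steps: state p0, head at 5, tape 11..0.

state p0, head at 5, tape 11..0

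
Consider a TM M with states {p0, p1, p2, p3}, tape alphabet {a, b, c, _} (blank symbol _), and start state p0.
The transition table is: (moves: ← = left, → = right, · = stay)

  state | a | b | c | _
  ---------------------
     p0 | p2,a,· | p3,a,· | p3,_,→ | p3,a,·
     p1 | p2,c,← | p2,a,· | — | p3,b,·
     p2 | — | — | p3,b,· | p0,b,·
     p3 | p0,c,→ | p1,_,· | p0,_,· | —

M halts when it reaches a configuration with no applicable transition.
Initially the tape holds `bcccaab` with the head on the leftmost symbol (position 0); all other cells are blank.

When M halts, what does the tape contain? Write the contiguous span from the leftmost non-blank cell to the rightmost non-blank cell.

c_c_cab

state=p0 head=0 tape=[b]cccaab   (p0,b)→(p3,a,·)
state=p3 head=0 tape=[a]cccaab   (p3,a)→(p0,c,→)
state=p0 head=1 tape=c[c]ccaab   (p0,c)→(p3,_,→)
state=p3 head=2 tape=c_[c]caab   (p3,c)→(p0,_,·)
state=p0 head=2 tape=c_[_]caab   (p0,_)→(p3,a,·)
state=p3 head=2 tape=c_[a]caab   (p3,a)→(p0,c,→)
state=p0 head=3 tape=c_c[c]aab   (p0,c)→(p3,_,→)
state=p3 head=4 tape=c_c_[a]ab   (p3,a)→(p0,c,→)
state=p0 head=5 tape=c_c_c[a]b   (p0,a)→(p2,a,·)
state=p2 head=5 tape=c_c_c[a]b
The non-blank tape span at halt is c_c_cab.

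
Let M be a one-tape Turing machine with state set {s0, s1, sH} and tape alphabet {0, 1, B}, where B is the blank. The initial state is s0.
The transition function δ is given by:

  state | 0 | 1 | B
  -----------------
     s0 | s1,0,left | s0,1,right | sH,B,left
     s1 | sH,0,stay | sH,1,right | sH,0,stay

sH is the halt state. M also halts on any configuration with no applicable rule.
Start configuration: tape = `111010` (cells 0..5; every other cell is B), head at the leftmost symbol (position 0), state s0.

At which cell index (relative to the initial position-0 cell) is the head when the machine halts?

3

state=s0 head=0 tape=[1]11010   (s0,1)→(s0,1,right)
state=s0 head=1 tape=1[1]1010   (s0,1)→(s0,1,right)
state=s0 head=2 tape=11[1]010   (s0,1)→(s0,1,right)
state=s0 head=3 tape=111[0]10   (s0,0)→(s1,0,left)
state=s1 head=2 tape=11[1]010   (s1,1)→(sH,1,right)
state=sH head=3 tape=111[0]10
At halt the head is at cell 3.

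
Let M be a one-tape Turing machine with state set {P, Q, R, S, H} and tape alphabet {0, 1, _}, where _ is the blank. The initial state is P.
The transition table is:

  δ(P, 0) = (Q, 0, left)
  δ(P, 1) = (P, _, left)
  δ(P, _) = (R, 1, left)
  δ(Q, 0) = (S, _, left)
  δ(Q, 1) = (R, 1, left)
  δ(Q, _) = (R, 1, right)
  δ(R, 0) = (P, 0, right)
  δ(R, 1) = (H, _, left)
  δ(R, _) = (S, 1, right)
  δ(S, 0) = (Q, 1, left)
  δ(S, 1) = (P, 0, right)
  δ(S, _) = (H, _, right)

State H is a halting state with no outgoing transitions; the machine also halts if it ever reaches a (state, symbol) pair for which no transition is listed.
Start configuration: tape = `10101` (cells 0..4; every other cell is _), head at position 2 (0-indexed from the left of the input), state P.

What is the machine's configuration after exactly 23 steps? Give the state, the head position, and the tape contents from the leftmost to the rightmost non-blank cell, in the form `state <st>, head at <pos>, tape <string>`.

state S, head at -3, tape 1_0_0_01

P | ___10[1]01   read 1 → write _, move left, go to P
P | ___1[0]_01   read 0 → write 0, move left, go to Q
Q | ___[1]0_01   read 1 → write 1, move left, go to R
R | __[_]10_01   read _ → write 1, move right, go to S
S | __1[1]0_01   read 1 → write 0, move right, go to P
P | __10[0]_01   read 0 → write 0, move left, go to Q
Q | __1[0]0_01   read 0 → write _, move left, go to S
S | __[1]_0_01   read 1 → write 0, move right, go to P
P | __0[_]0_01   read _ → write 1, move left, go to R
R | __[0]10_01   read 0 → write 0, move right, go to P
P | __0[1]0_01   read 1 → write _, move left, go to P
P | __[0]_0_01   read 0 → write 0, move left, go to Q
Q | _[_]0_0_01   read _ → write 1, move right, go to R
R | _1[0]_0_01   read 0 → write 0, move right, go to P
P | _10[_]0_01   read _ → write 1, move left, go to R
R | _1[0]10_01   read 0 → write 0, move right, go to P
P | _10[1]0_01   read 1 → write _, move left, go to P
P | _1[0]_0_01   read 0 → write 0, move left, go to Q
Q | _[1]0_0_01   read 1 → write 1, move left, go to R
R | [_]10_0_01   read _ → write 1, move right, go to S
S | 1[1]0_0_01   read 1 → write 0, move right, go to P
P | 10[0]_0_01   read 0 → write 0, move left, go to Q
Q | 1[0]0_0_01   read 0 → write _, move left, go to S
S | [1]_0_0_01
After 23 steps: state S, head at -3, tape 1_0_0_01.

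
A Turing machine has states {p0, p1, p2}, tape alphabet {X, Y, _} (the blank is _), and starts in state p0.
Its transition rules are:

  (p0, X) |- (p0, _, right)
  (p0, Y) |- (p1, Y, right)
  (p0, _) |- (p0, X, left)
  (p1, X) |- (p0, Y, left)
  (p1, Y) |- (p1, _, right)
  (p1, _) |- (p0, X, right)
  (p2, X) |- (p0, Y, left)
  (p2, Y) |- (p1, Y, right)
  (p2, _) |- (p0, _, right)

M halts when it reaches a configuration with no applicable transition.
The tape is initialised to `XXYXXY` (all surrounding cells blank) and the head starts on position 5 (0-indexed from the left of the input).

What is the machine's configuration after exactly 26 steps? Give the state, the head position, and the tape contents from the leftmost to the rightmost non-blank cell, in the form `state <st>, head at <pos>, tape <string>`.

state=p0 head=5 tape=XXYXX[Y]___   (p0,Y)→(p1,Y,right)
state=p1 head=6 tape=XXYXXY[_]__   (p1,_)→(p0,X,right)
state=p0 head=7 tape=XXYXXYX[_]_   (p0,_)→(p0,X,left)
state=p0 head=6 tape=XXYXXY[X]X_   (p0,X)→(p0,_,right)
state=p0 head=7 tape=XXYXXY_[X]_   (p0,X)→(p0,_,right)
state=p0 head=8 tape=XXYXXY__[_]   (p0,_)→(p0,X,left)
state=p0 head=7 tape=XXYXXY_[_]X   (p0,_)→(p0,X,left)
state=p0 head=6 tape=XXYXXY[_]XX   (p0,_)→(p0,X,left)
state=p0 head=5 tape=XXYXX[Y]XXX   (p0,Y)→(p1,Y,right)
state=p1 head=6 tape=XXYXXY[X]XX   (p1,X)→(p0,Y,left)
state=p0 head=5 tape=XXYXX[Y]YXX   (p0,Y)→(p1,Y,right)
state=p1 head=6 tape=XXYXXY[Y]XX   (p1,Y)→(p1,_,right)
state=p1 head=7 tape=XXYXXY_[X]X   (p1,X)→(p0,Y,left)
state=p0 head=6 tape=XXYXXY[_]YX   (p0,_)→(p0,X,left)
state=p0 head=5 tape=XXYXX[Y]XYX   (p0,Y)→(p1,Y,right)
state=p1 head=6 tape=XXYXXY[X]YX   (p1,X)→(p0,Y,left)
state=p0 head=5 tape=XXYXX[Y]YYX   (p0,Y)→(p1,Y,right)
state=p1 head=6 tape=XXYXXY[Y]YX   (p1,Y)→(p1,_,right)
state=p1 head=7 tape=XXYXXY_[Y]X   (p1,Y)→(p1,_,right)
state=p1 head=8 tape=XXYXXY__[X]   (p1,X)→(p0,Y,left)
state=p0 head=7 tape=XXYXXY_[_]Y   (p0,_)→(p0,X,left)
state=p0 head=6 tape=XXYXXY[_]XY   (p0,_)→(p0,X,left)
state=p0 head=5 tape=XXYXX[Y]XXY   (p0,Y)→(p1,Y,right)
state=p1 head=6 tape=XXYXXY[X]XY   (p1,X)→(p0,Y,left)
state=p0 head=5 tape=XXYXX[Y]YXY   (p0,Y)→(p1,Y,right)
state=p1 head=6 tape=XXYXXY[Y]XY   (p1,Y)→(p1,_,right)
state=p1 head=7 tape=XXYXXY_[X]Y
After 26 steps: state p1, head at 7, tape XXYXXY_XY.

state p1, head at 7, tape XXYXXY_XY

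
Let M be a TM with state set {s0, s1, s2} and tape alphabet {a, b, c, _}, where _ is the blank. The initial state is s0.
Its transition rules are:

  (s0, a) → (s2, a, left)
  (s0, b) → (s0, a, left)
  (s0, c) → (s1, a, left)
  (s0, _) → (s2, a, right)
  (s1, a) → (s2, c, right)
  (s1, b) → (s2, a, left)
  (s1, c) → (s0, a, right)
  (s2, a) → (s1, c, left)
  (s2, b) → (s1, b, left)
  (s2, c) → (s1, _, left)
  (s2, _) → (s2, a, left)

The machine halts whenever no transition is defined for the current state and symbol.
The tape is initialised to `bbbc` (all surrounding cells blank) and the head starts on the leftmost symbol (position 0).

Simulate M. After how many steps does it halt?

14

s0 | __[b]bbc   read b → write a, move left, go to s0
s0 | _[_]abbc   read _ → write a, move right, go to s2
s2 | _a[a]bbc   read a → write c, move left, go to s1
s1 | _[a]cbbc   read a → write c, move right, go to s2
s2 | _c[c]bbc   read c → write _, move left, go to s1
s1 | _[c]_bbc   read c → write a, move right, go to s0
s0 | _a[_]bbc   read _ → write a, move right, go to s2
s2 | _aa[b]bc   read b → write b, move left, go to s1
s1 | _a[a]bbc   read a → write c, move right, go to s2
s2 | _ac[b]bc   read b → write b, move left, go to s1
s1 | _a[c]bbc   read c → write a, move right, go to s0
s0 | _aa[b]bc   read b → write a, move left, go to s0
s0 | _a[a]abc   read a → write a, move left, go to s2
s2 | _[a]aabc   read a → write c, move left, go to s1
s1 | [_]caabc
M halts after 14 transitions.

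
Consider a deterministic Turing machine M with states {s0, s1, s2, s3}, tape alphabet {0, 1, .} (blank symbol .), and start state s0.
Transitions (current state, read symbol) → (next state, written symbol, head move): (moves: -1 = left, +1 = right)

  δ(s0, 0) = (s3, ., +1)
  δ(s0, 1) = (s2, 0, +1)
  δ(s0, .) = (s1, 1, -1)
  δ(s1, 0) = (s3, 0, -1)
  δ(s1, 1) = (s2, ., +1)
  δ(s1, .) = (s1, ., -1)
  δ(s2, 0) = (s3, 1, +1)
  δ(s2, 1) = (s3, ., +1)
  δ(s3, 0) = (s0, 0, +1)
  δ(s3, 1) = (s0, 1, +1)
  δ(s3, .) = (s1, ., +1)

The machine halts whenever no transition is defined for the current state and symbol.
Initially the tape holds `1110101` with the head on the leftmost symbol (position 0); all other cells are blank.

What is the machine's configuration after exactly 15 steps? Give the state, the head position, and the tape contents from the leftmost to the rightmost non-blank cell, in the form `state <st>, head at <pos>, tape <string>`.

s0 | [1]110101...   read 1 → write 0, move +1, go to s2
s2 | 0[1]10101...   read 1 → write ., move +1, go to s3
s3 | 0.[1]0101...   read 1 → write 1, move +1, go to s0
s0 | 0.1[0]101...   read 0 → write ., move +1, go to s3
s3 | 0.1.[1]01...   read 1 → write 1, move +1, go to s0
s0 | 0.1.1[0]1...   read 0 → write ., move +1, go to s3
s3 | 0.1.1.[1]...   read 1 → write 1, move +1, go to s0
s0 | 0.1.1.1[.]..   read . → write 1, move -1, go to s1
s1 | 0.1.1.[1]1..   read 1 → write ., move +1, go to s2
s2 | 0.1.1..[1]..   read 1 → write ., move +1, go to s3
s3 | 0.1.1...[.].   read . → write ., move +1, go to s1
s1 | 0.1.1....[.]   read . → write ., move -1, go to s1
s1 | 0.1.1...[.].   read . → write ., move -1, go to s1
s1 | 0.1.1..[.]..   read . → write ., move -1, go to s1
s1 | 0.1.1.[.]...   read . → write ., move -1, go to s1
s1 | 0.1.1[.]....
After 15 steps: state s1, head at 5, tape 0.1.1.

state s1, head at 5, tape 0.1.1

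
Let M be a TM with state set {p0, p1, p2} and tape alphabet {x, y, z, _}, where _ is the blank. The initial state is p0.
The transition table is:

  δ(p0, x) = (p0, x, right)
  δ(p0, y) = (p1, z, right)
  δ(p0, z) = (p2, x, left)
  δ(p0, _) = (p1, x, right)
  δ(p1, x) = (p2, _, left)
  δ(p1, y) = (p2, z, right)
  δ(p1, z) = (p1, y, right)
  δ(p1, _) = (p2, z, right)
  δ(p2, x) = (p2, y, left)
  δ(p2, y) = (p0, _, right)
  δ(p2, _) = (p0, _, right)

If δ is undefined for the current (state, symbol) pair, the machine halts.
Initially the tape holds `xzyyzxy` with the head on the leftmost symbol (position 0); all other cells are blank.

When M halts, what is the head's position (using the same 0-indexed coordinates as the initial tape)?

0

p0 | _[x]zyyzxy   read x → write x, move right, go to p0
p0 | _x[z]yyzxy   read z → write x, move left, go to p2
p2 | _[x]xyyzxy   read x → write y, move left, go to p2
p2 | [_]yxyyzxy   read _ → write _, move right, go to p0
p0 | _[y]xyyzxy   read y → write z, move right, go to p1
p1 | _z[x]yyzxy   read x → write _, move left, go to p2
p2 | _[z]_yyzxy
At halt the head is at cell 0.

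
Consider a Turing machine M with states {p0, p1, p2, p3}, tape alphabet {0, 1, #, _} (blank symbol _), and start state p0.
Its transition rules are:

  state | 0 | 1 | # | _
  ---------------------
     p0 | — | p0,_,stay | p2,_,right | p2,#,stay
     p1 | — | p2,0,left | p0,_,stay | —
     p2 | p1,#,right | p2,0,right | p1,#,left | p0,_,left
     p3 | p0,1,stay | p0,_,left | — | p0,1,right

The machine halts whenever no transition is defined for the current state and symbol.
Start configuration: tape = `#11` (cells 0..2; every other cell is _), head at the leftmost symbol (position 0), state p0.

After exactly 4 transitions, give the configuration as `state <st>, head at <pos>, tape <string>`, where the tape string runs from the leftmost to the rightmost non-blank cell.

state=p0 head=0 tape=[#]11_   (p0,#)→(p2,_,right)
state=p2 head=1 tape=_[1]1_   (p2,1)→(p2,0,right)
state=p2 head=2 tape=_0[1]_   (p2,1)→(p2,0,right)
state=p2 head=3 tape=_00[_]   (p2,_)→(p0,_,left)
state=p0 head=2 tape=_0[0]_
After 4 steps: state p0, head at 2, tape 00.

state p0, head at 2, tape 00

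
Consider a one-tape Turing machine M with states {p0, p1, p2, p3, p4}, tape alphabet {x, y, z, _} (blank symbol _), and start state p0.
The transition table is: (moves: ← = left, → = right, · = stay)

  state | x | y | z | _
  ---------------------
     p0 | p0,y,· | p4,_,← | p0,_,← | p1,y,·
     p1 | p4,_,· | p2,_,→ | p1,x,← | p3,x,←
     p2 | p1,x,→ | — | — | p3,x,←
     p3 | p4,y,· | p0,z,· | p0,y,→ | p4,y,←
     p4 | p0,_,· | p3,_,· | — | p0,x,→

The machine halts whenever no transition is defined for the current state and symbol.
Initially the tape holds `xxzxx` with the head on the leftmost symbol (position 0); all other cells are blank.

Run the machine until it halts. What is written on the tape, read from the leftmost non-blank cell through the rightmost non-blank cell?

p0 | _[x]xzxx   read x → write y, move ·, go to p0
p0 | _[y]xzxx   read y → write _, move ←, go to p4
p4 | [_]_xzxx   read _ → write x, move →, go to p0
p0 | x[_]xzxx   read _ → write y, move ·, go to p1
p1 | x[y]xzxx   read y → write _, move →, go to p2
p2 | x_[x]zxx   read x → write x, move →, go to p1
p1 | x_x[z]xx   read z → write x, move ←, go to p1
p1 | x_[x]xxx   read x → write _, move ·, go to p4
p4 | x_[_]xxx   read _ → write x, move →, go to p0
p0 | x_x[x]xx   read x → write y, move ·, go to p0
p0 | x_x[y]xx   read y → write _, move ←, go to p4
p4 | x_[x]_xx   read x → write _, move ·, go to p0
p0 | x_[_]_xx   read _ → write y, move ·, go to p1
p1 | x_[y]_xx   read y → write _, move →, go to p2
p2 | x__[_]xx   read _ → write x, move ←, go to p3
p3 | x_[_]xxx   read _ → write y, move ←, go to p4
p4 | x[_]yxxx   read _ → write x, move →, go to p0
p0 | xx[y]xxx   read y → write _, move ←, go to p4
p4 | x[x]_xxx   read x → write _, move ·, go to p0
p0 | x[_]_xxx   read _ → write y, move ·, go to p1
p1 | x[y]_xxx   read y → write _, move →, go to p2
p2 | x_[_]xxx   read _ → write x, move ←, go to p3
p3 | x[_]xxxx   read _ → write y, move ←, go to p4
p4 | [x]yxxxx   read x → write _, move ·, go to p0
p0 | [_]yxxxx   read _ → write y, move ·, go to p1
p1 | [y]yxxxx   read y → write _, move →, go to p2
p2 | _[y]xxxx
The non-blank tape span at halt is yxxxx.

yxxxx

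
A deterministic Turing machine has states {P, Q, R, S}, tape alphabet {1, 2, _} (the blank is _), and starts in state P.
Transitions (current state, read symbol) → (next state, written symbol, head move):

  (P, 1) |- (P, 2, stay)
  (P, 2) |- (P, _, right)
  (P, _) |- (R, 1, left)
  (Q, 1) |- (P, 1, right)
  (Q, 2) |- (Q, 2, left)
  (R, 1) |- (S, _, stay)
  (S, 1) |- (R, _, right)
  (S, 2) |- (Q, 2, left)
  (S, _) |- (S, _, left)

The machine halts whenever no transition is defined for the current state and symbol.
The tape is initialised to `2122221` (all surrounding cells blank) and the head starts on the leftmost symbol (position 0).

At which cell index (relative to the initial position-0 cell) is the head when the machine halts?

P | [2]122221_   read 2 → write _, move right, go to P
P | _[1]22221_   read 1 → write 2, move stay, go to P
P | _[2]22221_   read 2 → write _, move right, go to P
P | __[2]2221_   read 2 → write _, move right, go to P
P | ___[2]221_   read 2 → write _, move right, go to P
P | ____[2]21_   read 2 → write _, move right, go to P
P | _____[2]1_   read 2 → write _, move right, go to P
P | ______[1]_   read 1 → write 2, move stay, go to P
P | ______[2]_   read 2 → write _, move right, go to P
P | _______[_]   read _ → write 1, move left, go to R
R | ______[_]1
At halt the head is at cell 6.

6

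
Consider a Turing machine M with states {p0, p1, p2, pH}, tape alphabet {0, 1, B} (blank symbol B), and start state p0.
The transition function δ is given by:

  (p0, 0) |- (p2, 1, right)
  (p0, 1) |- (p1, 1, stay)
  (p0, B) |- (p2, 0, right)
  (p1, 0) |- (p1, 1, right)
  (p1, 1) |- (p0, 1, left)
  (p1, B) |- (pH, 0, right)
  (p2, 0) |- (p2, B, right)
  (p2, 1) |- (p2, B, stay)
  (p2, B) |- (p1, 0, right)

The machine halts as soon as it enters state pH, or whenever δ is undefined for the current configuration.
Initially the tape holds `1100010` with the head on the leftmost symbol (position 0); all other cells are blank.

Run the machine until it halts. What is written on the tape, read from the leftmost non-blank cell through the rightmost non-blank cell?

011111010

p0 | B[1]100010BB   read 1 → write 1, move stay, go to p1
p1 | B[1]100010BB   read 1 → write 1, move left, go to p0
p0 | [B]1100010BB   read B → write 0, move right, go to p2
p2 | 0[1]100010BB   read 1 → write B, move stay, go to p2
p2 | 0[B]100010BB   read B → write 0, move right, go to p1
p1 | 00[1]00010BB   read 1 → write 1, move left, go to p0
p0 | 0[0]100010BB   read 0 → write 1, move right, go to p2
p2 | 01[1]00010BB   read 1 → write B, move stay, go to p2
p2 | 01[B]00010BB   read B → write 0, move right, go to p1
p1 | 010[0]0010BB   read 0 → write 1, move right, go to p1
p1 | 0101[0]010BB   read 0 → write 1, move right, go to p1
p1 | 01011[0]10BB   read 0 → write 1, move right, go to p1
p1 | 010111[1]0BB   read 1 → write 1, move left, go to p0
p0 | 01011[1]10BB   read 1 → write 1, move stay, go to p1
p1 | 01011[1]10BB   read 1 → write 1, move left, go to p0
p0 | 0101[1]110BB   read 1 → write 1, move stay, go to p1
p1 | 0101[1]110BB   read 1 → write 1, move left, go to p0
p0 | 010[1]1110BB   read 1 → write 1, move stay, go to p1
p1 | 010[1]1110BB   read 1 → write 1, move left, go to p0
p0 | 01[0]11110BB   read 0 → write 1, move right, go to p2
p2 | 011[1]1110BB   read 1 → write B, move stay, go to p2
p2 | 011[B]1110BB   read B → write 0, move right, go to p1
p1 | 0110[1]110BB   read 1 → write 1, move left, go to p0
p0 | 011[0]1110BB   read 0 → write 1, move right, go to p2
p2 | 0111[1]110BB   read 1 → write B, move stay, go to p2
p2 | 0111[B]110BB   read B → write 0, move right, go to p1
p1 | 01110[1]10BB   read 1 → write 1, move left, go to p0
p0 | 0111[0]110BB   read 0 → write 1, move right, go to p2
p2 | 01111[1]10BB   read 1 → write B, move stay, go to p2
p2 | 01111[B]10BB   read B → write 0, move right, go to p1
p1 | 011110[1]0BB   read 1 → write 1, move left, go to p0
p0 | 01111[0]10BB   read 0 → write 1, move right, go to p2
p2 | 011111[1]0BB   read 1 → write B, move stay, go to p2
p2 | 011111[B]0BB   read B → write 0, move right, go to p1
p1 | 0111110[0]BB   read 0 → write 1, move right, go to p1
p1 | 01111101[B]B   read B → write 0, move right, go to pH
pH | 011111010[B]
The non-blank tape span at halt is 011111010.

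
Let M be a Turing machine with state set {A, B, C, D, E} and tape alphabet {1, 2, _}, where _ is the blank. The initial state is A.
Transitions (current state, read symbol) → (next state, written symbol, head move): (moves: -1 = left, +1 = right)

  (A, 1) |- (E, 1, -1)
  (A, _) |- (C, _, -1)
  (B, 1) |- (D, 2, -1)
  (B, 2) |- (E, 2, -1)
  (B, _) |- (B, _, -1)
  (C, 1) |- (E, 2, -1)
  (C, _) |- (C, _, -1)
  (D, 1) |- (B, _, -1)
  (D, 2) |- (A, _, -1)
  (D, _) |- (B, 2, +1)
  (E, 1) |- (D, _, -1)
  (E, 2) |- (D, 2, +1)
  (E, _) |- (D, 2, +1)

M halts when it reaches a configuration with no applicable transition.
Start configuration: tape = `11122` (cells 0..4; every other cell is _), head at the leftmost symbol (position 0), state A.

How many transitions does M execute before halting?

state=A head=0 tape=__[1]1122   (A,1)→(E,1,-1)
state=E head=-1 tape=_[_]11122   (E,_)→(D,2,+1)
state=D head=0 tape=_2[1]1122   (D,1)→(B,_,-1)
state=B head=-1 tape=_[2]_1122   (B,2)→(E,2,-1)
state=E head=-2 tape=[_]2_1122   (E,_)→(D,2,+1)
state=D head=-1 tape=2[2]_1122   (D,2)→(A,_,-1)
state=A head=-2 tape=[2]__1122
M halts after 6 transitions.

6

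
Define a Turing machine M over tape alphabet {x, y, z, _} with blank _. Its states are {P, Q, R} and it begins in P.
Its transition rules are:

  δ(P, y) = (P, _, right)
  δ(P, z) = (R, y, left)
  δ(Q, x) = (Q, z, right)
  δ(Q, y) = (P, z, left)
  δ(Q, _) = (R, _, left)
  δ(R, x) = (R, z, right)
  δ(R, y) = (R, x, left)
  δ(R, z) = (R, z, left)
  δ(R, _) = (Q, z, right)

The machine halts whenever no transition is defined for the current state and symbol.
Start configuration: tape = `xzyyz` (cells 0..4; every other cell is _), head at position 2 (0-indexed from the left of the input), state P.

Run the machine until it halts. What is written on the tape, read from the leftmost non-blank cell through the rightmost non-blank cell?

state=P head=2 tape=_xz[y]yz   (P,y)→(P,_,right)
state=P head=3 tape=_xz_[y]z   (P,y)→(P,_,right)
state=P head=4 tape=_xz__[z]   (P,z)→(R,y,left)
state=R head=3 tape=_xz_[_]y   (R,_)→(Q,z,right)
state=Q head=4 tape=_xz_z[y]   (Q,y)→(P,z,left)
state=P head=3 tape=_xz_[z]z   (P,z)→(R,y,left)
state=R head=2 tape=_xz[_]yz   (R,_)→(Q,z,right)
state=Q head=3 tape=_xzz[y]z   (Q,y)→(P,z,left)
state=P head=2 tape=_xz[z]zz   (P,z)→(R,y,left)
state=R head=1 tape=_x[z]yzz   (R,z)→(R,z,left)
state=R head=0 tape=_[x]zyzz   (R,x)→(R,z,right)
state=R head=1 tape=_z[z]yzz   (R,z)→(R,z,left)
state=R head=0 tape=_[z]zyzz   (R,z)→(R,z,left)
state=R head=-1 tape=[_]zzyzz   (R,_)→(Q,z,right)
state=Q head=0 tape=z[z]zyzz
The non-blank tape span at halt is zzzyzz.

zzzyzz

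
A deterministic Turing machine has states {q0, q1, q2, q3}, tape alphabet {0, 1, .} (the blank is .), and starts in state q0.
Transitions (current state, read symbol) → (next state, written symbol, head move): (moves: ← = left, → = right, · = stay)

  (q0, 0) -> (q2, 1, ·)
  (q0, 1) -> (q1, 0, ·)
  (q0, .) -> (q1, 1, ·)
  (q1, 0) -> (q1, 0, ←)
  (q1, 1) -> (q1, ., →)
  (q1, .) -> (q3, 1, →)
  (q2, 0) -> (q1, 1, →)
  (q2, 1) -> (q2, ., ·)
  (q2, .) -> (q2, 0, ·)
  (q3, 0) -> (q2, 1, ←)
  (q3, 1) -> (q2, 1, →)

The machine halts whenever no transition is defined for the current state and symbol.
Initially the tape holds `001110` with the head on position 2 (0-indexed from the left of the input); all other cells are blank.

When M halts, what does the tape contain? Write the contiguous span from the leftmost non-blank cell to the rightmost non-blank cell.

111..1.1

q0 | .00[1]110..   read 1 → write 0, move ·, go to q1
q1 | .00[0]110..   read 0 → write 0, move ←, go to q1
q1 | .0[0]0110..   read 0 → write 0, move ←, go to q1
q1 | .[0]00110..   read 0 → write 0, move ←, go to q1
q1 | [.]000110..   read . → write 1, move →, go to q3
q3 | 1[0]00110..   read 0 → write 1, move ←, go to q2
q2 | [1]100110..   read 1 → write ., move ·, go to q2
q2 | [.]100110..   read . → write 0, move ·, go to q2
q2 | [0]100110..   read 0 → write 1, move →, go to q1
q1 | 1[1]00110..   read 1 → write ., move →, go to q1
q1 | 1.[0]0110..   read 0 → write 0, move ←, go to q1
q1 | 1[.]00110..   read . → write 1, move →, go to q3
q3 | 11[0]0110..   read 0 → write 1, move ←, go to q2
q2 | 1[1]10110..   read 1 → write ., move ·, go to q2
q2 | 1[.]10110..   read . → write 0, move ·, go to q2
q2 | 1[0]10110..   read 0 → write 1, move →, go to q1
q1 | 11[1]0110..   read 1 → write ., move →, go to q1
q1 | 11.[0]110..   read 0 → write 0, move ←, go to q1
q1 | 11[.]0110..   read . → write 1, move →, go to q3
q3 | 111[0]110..   read 0 → write 1, move ←, go to q2
q2 | 11[1]1110..   read 1 → write ., move ·, go to q2
q2 | 11[.]1110..   read . → write 0, move ·, go to q2
q2 | 11[0]1110..   read 0 → write 1, move →, go to q1
q1 | 111[1]110..   read 1 → write ., move →, go to q1
q1 | 111.[1]10..   read 1 → write ., move →, go to q1
q1 | 111..[1]0..   read 1 → write ., move →, go to q1
q1 | 111...[0]..   read 0 → write 0, move ←, go to q1
q1 | 111..[.]0..   read . → write 1, move →, go to q3
q3 | 111..1[0]..   read 0 → write 1, move ←, go to q2
q2 | 111..[1]1..   read 1 → write ., move ·, go to q2
q2 | 111..[.]1..   read . → write 0, move ·, go to q2
q2 | 111..[0]1..   read 0 → write 1, move →, go to q1
q1 | 111..1[1]..   read 1 → write ., move →, go to q1
q1 | 111..1.[.].   read . → write 1, move →, go to q3
q3 | 111..1.1[.]
The non-blank tape span at halt is 111..1.1.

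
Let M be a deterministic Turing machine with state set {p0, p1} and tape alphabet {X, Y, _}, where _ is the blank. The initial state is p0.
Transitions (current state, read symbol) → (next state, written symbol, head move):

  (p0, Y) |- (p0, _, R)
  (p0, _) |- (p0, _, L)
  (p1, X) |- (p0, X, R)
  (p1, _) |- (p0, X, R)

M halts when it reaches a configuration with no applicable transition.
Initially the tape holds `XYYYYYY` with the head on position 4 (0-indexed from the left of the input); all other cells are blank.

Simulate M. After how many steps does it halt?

16

p0 | XYYY[Y]YY_   read Y → write _, move R, go to p0
p0 | XYYY_[Y]Y_   read Y → write _, move R, go to p0
p0 | XYYY__[Y]_   read Y → write _, move R, go to p0
p0 | XYYY___[_]   read _ → write _, move L, go to p0
p0 | XYYY__[_]_   read _ → write _, move L, go to p0
p0 | XYYY_[_]__   read _ → write _, move L, go to p0
p0 | XYYY[_]___   read _ → write _, move L, go to p0
p0 | XYY[Y]____   read Y → write _, move R, go to p0
p0 | XYY_[_]___   read _ → write _, move L, go to p0
p0 | XYY[_]____   read _ → write _, move L, go to p0
p0 | XY[Y]_____   read Y → write _, move R, go to p0
p0 | XY_[_]____   read _ → write _, move L, go to p0
p0 | XY[_]_____   read _ → write _, move L, go to p0
p0 | X[Y]______   read Y → write _, move R, go to p0
p0 | X_[_]_____   read _ → write _, move L, go to p0
p0 | X[_]______   read _ → write _, move L, go to p0
p0 | [X]_______
M halts after 16 transitions.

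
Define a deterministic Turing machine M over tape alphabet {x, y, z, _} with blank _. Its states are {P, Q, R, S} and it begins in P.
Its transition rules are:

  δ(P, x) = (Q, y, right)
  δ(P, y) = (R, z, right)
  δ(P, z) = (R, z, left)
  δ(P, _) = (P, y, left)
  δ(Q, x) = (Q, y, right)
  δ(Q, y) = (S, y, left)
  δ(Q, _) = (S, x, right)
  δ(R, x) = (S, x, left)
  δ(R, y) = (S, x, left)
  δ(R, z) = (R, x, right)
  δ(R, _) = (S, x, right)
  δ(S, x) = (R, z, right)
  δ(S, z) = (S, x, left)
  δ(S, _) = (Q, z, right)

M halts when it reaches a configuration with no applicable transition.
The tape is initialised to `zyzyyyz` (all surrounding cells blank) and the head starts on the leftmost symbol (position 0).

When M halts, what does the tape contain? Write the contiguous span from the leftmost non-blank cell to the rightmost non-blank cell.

zyyyzyyyz

state=P head=0 tape=__[z]yzyyyz   (P,z)→(R,z,left)
state=R head=-1 tape=_[_]zyzyyyz   (R,_)→(S,x,right)
state=S head=0 tape=_x[z]yzyyyz   (S,z)→(S,x,left)
state=S head=-1 tape=_[x]xyzyyyz   (S,x)→(R,z,right)
state=R head=0 tape=_z[x]yzyyyz   (R,x)→(S,x,left)
state=S head=-1 tape=_[z]xyzyyyz   (S,z)→(S,x,left)
state=S head=-2 tape=[_]xxyzyyyz   (S,_)→(Q,z,right)
state=Q head=-1 tape=z[x]xyzyyyz   (Q,x)→(Q,y,right)
state=Q head=0 tape=zy[x]yzyyyz   (Q,x)→(Q,y,right)
state=Q head=1 tape=zyy[y]zyyyz   (Q,y)→(S,y,left)
state=S head=0 tape=zy[y]yzyyyz
The non-blank tape span at halt is zyyyzyyyz.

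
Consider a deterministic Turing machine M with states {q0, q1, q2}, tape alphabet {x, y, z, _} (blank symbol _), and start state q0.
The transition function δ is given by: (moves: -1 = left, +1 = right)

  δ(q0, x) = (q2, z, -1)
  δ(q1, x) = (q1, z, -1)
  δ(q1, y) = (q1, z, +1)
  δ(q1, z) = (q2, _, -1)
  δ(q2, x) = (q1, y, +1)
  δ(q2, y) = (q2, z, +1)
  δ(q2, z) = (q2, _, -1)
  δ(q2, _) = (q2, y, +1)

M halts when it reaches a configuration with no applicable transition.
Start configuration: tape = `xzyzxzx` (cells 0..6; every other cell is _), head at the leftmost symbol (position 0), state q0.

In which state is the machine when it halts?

q1

q0 | _[x]zyzxzx_   read x → write z, move -1, go to q2
q2 | [_]zzyzxzx_   read _ → write y, move +1, go to q2
q2 | y[z]zyzxzx_   read z → write _, move -1, go to q2
q2 | [y]_zyzxzx_   read y → write z, move +1, go to q2
q2 | z[_]zyzxzx_   read _ → write y, move +1, go to q2
q2 | zy[z]yzxzx_   read z → write _, move -1, go to q2
q2 | z[y]_yzxzx_   read y → write z, move +1, go to q2
q2 | zz[_]yzxzx_   read _ → write y, move +1, go to q2
q2 | zzy[y]zxzx_   read y → write z, move +1, go to q2
q2 | zzyz[z]xzx_   read z → write _, move -1, go to q2
q2 | zzy[z]_xzx_   read z → write _, move -1, go to q2
q2 | zz[y]__xzx_   read y → write z, move +1, go to q2
q2 | zzz[_]_xzx_   read _ → write y, move +1, go to q2
q2 | zzzy[_]xzx_   read _ → write y, move +1, go to q2
q2 | zzzyy[x]zx_   read x → write y, move +1, go to q1
q1 | zzzyyy[z]x_   read z → write _, move -1, go to q2
q2 | zzzyy[y]_x_   read y → write z, move +1, go to q2
q2 | zzzyyz[_]x_   read _ → write y, move +1, go to q2
q2 | zzzyyzy[x]_   read x → write y, move +1, go to q1
q1 | zzzyyzyy[_]
No transition is defined for (q1, _); M halts in state q1.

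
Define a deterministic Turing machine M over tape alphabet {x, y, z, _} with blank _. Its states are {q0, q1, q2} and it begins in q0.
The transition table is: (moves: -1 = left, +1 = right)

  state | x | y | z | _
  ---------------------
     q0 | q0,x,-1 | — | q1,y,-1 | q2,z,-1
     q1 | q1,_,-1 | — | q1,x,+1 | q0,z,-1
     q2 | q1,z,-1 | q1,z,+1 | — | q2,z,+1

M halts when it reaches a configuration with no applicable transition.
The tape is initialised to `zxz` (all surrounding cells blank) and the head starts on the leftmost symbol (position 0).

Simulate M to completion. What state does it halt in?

q0 | ___[z]xz   read z → write y, move -1, go to q1
q1 | __[_]yxz   read _ → write z, move -1, go to q0
q0 | _[_]zyxz   read _ → write z, move -1, go to q2
q2 | [_]zzyxz   read _ → write z, move +1, go to q2
q2 | z[z]zyxz
No transition is defined for (q2, z); M halts in state q2.

q2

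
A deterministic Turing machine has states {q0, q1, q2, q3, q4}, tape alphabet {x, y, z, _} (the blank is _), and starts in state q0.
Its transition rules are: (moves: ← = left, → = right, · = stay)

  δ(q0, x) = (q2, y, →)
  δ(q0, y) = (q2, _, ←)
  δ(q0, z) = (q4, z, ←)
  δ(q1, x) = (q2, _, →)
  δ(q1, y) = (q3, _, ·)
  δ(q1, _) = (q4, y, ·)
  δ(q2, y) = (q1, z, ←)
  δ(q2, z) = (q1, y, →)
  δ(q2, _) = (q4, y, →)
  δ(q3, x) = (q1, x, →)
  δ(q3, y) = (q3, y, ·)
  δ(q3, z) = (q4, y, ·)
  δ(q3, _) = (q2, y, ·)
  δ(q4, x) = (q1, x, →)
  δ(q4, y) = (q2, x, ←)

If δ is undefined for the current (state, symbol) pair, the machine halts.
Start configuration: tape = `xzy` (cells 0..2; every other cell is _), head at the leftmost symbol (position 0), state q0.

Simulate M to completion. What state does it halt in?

q1

state=q0 head=0 tape=__[x]zy   (q0,x)→(q2,y,→)
state=q2 head=1 tape=__y[z]y   (q2,z)→(q1,y,→)
state=q1 head=2 tape=__yy[y]   (q1,y)→(q3,_,·)
state=q3 head=2 tape=__yy[_]   (q3,_)→(q2,y,·)
state=q2 head=2 tape=__yy[y]   (q2,y)→(q1,z,←)
state=q1 head=1 tape=__y[y]z   (q1,y)→(q3,_,·)
state=q3 head=1 tape=__y[_]z   (q3,_)→(q2,y,·)
state=q2 head=1 tape=__y[y]z   (q2,y)→(q1,z,←)
state=q1 head=0 tape=__[y]zz   (q1,y)→(q3,_,·)
state=q3 head=0 tape=__[_]zz   (q3,_)→(q2,y,·)
state=q2 head=0 tape=__[y]zz   (q2,y)→(q1,z,←)
state=q1 head=-1 tape=_[_]zzz   (q1,_)→(q4,y,·)
state=q4 head=-1 tape=_[y]zzz   (q4,y)→(q2,x,←)
state=q2 head=-2 tape=[_]xzzz   (q2,_)→(q4,y,→)
state=q4 head=-1 tape=y[x]zzz   (q4,x)→(q1,x,→)
state=q1 head=0 tape=yx[z]zz
No transition is defined for (q1, z); M halts in state q1.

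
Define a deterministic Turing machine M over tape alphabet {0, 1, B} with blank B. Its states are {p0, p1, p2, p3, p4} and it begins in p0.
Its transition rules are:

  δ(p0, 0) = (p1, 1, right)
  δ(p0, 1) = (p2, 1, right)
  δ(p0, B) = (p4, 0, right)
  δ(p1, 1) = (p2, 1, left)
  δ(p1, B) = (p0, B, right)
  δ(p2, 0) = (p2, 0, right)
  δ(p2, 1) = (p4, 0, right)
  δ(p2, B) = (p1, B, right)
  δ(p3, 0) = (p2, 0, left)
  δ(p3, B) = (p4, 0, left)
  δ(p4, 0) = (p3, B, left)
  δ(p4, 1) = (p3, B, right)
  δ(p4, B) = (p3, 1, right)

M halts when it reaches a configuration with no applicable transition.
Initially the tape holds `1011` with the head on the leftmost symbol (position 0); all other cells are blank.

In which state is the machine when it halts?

p1

p0 | [1]011BBBBB   read 1 → write 1, move right, go to p2
p2 | 1[0]11BBBBB   read 0 → write 0, move right, go to p2
p2 | 10[1]1BBBBB   read 1 → write 0, move right, go to p4
p4 | 100[1]BBBBB   read 1 → write B, move right, go to p3
p3 | 100B[B]BBBB   read B → write 0, move left, go to p4
p4 | 100[B]0BBBB   read B → write 1, move right, go to p3
p3 | 1001[0]BBBB   read 0 → write 0, move left, go to p2
p2 | 100[1]0BBBB   read 1 → write 0, move right, go to p4
p4 | 1000[0]BBBB   read 0 → write B, move left, go to p3
p3 | 100[0]BBBBB   read 0 → write 0, move left, go to p2
p2 | 10[0]0BBBBB   read 0 → write 0, move right, go to p2
p2 | 100[0]BBBBB   read 0 → write 0, move right, go to p2
p2 | 1000[B]BBBB   read B → write B, move right, go to p1
p1 | 1000B[B]BBB   read B → write B, move right, go to p0
p0 | 1000BB[B]BB   read B → write 0, move right, go to p4
p4 | 1000BB0[B]B   read B → write 1, move right, go to p3
p3 | 1000BB01[B]   read B → write 0, move left, go to p4
p4 | 1000BB0[1]0   read 1 → write B, move right, go to p3
p3 | 1000BB0B[0]   read 0 → write 0, move left, go to p2
p2 | 1000BB0[B]0   read B → write B, move right, go to p1
p1 | 1000BB0B[0]
No transition is defined for (p1, 0); M halts in state p1.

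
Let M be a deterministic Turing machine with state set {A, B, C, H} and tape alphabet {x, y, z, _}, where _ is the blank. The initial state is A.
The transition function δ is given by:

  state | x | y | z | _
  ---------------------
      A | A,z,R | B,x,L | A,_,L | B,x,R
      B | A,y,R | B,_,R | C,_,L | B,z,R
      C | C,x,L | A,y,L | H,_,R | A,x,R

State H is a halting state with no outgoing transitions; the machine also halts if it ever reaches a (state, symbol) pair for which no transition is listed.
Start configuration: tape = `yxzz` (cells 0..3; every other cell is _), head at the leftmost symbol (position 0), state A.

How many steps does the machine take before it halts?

15

state=A head=0 tape=__[y]xzz   (A,y)→(B,x,L)
state=B head=-1 tape=_[_]xxzz   (B,_)→(B,z,R)
state=B head=0 tape=_z[x]xzz   (B,x)→(A,y,R)
state=A head=1 tape=_zy[x]zz   (A,x)→(A,z,R)
state=A head=2 tape=_zyz[z]z   (A,z)→(A,_,L)
state=A head=1 tape=_zy[z]_z   (A,z)→(A,_,L)
state=A head=0 tape=_z[y]__z   (A,y)→(B,x,L)
state=B head=-1 tape=_[z]x__z   (B,z)→(C,_,L)
state=C head=-2 tape=[_]_x__z   (C,_)→(A,x,R)
state=A head=-1 tape=x[_]x__z   (A,_)→(B,x,R)
state=B head=0 tape=xx[x]__z   (B,x)→(A,y,R)
state=A head=1 tape=xxy[_]_z   (A,_)→(B,x,R)
state=B head=2 tape=xxyx[_]z   (B,_)→(B,z,R)
state=B head=3 tape=xxyxz[z]   (B,z)→(C,_,L)
state=C head=2 tape=xxyx[z]_   (C,z)→(H,_,R)
state=H head=3 tape=xxyx_[_]
M halts after 15 transitions.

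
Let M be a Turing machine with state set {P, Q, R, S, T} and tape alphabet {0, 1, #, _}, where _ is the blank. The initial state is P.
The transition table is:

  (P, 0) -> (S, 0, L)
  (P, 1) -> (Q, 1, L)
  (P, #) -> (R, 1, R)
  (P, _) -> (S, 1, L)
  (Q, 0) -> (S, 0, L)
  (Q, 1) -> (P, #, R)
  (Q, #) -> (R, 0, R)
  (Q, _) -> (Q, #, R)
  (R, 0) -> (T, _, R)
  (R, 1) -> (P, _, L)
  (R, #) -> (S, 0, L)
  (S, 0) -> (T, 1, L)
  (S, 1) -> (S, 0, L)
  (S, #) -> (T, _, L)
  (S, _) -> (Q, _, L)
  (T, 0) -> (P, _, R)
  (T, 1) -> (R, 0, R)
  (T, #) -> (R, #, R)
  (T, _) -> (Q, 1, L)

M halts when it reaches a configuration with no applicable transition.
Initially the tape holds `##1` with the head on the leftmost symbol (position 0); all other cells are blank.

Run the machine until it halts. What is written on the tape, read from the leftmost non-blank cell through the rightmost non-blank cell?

#_001

P | __[#]#1   read # → write 1, move R, go to R
R | __1[#]1   read # → write 0, move L, go to S
S | __[1]01   read 1 → write 0, move L, go to S
S | _[_]001   read _ → write _, move L, go to Q
Q | [_]_001   read _ → write #, move R, go to Q
Q | #[_]001   read _ → write #, move R, go to Q
Q | ##[0]01   read 0 → write 0, move L, go to S
S | #[#]001   read # → write _, move L, go to T
T | [#]_001   read # → write #, move R, go to R
R | #[_]001
The non-blank tape span at halt is #_001.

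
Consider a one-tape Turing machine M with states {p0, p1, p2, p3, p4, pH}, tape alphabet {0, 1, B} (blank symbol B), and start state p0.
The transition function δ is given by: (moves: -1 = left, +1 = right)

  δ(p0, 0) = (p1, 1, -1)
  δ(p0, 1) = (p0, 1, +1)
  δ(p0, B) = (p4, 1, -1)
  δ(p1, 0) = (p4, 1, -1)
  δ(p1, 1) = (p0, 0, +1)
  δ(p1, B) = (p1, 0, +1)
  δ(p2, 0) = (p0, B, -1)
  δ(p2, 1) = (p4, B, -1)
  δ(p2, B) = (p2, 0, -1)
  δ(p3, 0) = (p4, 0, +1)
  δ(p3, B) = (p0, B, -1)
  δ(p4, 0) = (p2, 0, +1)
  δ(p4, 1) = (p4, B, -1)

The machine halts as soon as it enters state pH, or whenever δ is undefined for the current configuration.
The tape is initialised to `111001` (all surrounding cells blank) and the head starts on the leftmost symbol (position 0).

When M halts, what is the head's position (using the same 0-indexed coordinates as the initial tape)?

-1

p0 | B[1]11001B   read 1 → write 1, move +1, go to p0
p0 | B1[1]1001B   read 1 → write 1, move +1, go to p0
p0 | B11[1]001B   read 1 → write 1, move +1, go to p0
p0 | B111[0]01B   read 0 → write 1, move -1, go to p1
p1 | B11[1]101B   read 1 → write 0, move +1, go to p0
p0 | B110[1]01B   read 1 → write 1, move +1, go to p0
p0 | B1101[0]1B   read 0 → write 1, move -1, go to p1
p1 | B110[1]11B   read 1 → write 0, move +1, go to p0
p0 | B1100[1]1B   read 1 → write 1, move +1, go to p0
p0 | B11001[1]B   read 1 → write 1, move +1, go to p0
p0 | B110011[B]   read B → write 1, move -1, go to p4
p4 | B11001[1]1   read 1 → write B, move -1, go to p4
p4 | B1100[1]B1   read 1 → write B, move -1, go to p4
p4 | B110[0]BB1   read 0 → write 0, move +1, go to p2
p2 | B1100[B]B1   read B → write 0, move -1, go to p2
p2 | B110[0]0B1   read 0 → write B, move -1, go to p0
p0 | B11[0]B0B1   read 0 → write 1, move -1, go to p1
p1 | B1[1]1B0B1   read 1 → write 0, move +1, go to p0
p0 | B10[1]B0B1   read 1 → write 1, move +1, go to p0
p0 | B101[B]0B1   read B → write 1, move -1, go to p4
p4 | B10[1]10B1   read 1 → write B, move -1, go to p4
p4 | B1[0]B10B1   read 0 → write 0, move +1, go to p2
p2 | B10[B]10B1   read B → write 0, move -1, go to p2
p2 | B1[0]010B1   read 0 → write B, move -1, go to p0
p0 | B[1]B010B1   read 1 → write 1, move +1, go to p0
p0 | B1[B]010B1   read B → write 1, move -1, go to p4
p4 | B[1]1010B1   read 1 → write B, move -1, go to p4
p4 | [B]B1010B1
At halt the head is at cell -1.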